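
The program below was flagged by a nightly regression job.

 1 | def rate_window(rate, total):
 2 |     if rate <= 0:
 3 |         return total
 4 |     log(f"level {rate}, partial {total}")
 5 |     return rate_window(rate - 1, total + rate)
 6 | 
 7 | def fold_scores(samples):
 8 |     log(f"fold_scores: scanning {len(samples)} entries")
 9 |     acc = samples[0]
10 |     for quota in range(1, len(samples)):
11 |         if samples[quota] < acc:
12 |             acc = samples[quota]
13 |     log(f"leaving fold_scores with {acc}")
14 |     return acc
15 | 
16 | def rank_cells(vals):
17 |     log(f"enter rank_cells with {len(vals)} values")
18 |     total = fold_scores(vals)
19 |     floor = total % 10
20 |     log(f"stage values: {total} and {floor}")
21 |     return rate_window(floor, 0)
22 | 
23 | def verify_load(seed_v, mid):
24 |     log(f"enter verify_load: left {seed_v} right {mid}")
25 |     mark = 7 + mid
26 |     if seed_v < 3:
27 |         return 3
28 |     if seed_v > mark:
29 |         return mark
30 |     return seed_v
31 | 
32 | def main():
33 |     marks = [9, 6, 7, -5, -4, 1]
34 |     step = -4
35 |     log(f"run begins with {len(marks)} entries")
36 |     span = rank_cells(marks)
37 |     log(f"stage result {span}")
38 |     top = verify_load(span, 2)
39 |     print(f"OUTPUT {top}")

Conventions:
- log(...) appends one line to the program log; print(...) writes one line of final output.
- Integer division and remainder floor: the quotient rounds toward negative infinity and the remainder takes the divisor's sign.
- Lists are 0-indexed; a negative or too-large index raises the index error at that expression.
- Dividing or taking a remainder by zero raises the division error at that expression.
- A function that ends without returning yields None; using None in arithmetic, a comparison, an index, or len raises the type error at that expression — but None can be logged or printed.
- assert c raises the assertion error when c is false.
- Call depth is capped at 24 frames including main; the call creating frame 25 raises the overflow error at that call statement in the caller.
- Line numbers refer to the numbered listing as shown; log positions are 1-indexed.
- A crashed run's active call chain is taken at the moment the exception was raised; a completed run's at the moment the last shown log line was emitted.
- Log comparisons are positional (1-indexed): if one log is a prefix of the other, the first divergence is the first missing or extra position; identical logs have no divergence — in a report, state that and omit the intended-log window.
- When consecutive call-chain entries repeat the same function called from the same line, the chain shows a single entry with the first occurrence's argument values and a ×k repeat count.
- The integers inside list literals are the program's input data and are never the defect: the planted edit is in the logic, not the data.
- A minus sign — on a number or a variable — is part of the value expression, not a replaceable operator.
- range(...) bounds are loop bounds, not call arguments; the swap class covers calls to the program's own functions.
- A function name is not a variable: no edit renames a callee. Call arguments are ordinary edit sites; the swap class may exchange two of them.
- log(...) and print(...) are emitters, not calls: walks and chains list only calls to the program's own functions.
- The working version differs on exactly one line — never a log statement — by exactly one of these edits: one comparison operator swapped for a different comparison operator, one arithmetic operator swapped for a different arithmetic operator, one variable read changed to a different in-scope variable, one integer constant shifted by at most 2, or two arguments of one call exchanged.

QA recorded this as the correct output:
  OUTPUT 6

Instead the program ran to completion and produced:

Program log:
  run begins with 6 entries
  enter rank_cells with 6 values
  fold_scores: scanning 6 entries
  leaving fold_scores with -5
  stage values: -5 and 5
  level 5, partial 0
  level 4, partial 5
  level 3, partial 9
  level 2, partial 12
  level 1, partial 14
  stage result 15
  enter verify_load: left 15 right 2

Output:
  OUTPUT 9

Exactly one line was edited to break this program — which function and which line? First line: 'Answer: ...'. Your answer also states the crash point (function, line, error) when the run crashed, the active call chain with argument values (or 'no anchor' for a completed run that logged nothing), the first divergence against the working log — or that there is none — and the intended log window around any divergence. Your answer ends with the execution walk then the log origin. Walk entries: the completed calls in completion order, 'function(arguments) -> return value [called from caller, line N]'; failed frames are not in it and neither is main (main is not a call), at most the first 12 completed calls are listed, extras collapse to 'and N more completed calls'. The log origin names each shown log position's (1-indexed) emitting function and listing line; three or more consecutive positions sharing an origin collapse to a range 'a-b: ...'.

Answer: the defect is in rank_cells at line 19.
The tell: Everything matches until log position 5, which reads 'stage values: -5 and 5' in place of 'stage values: -5 and 3'.
Call chain: main -> verify_load(15, 2) (called at line 38).
First divergence: position 5 — shown 'stage values: -5 and 5', intended 'stage values: -5 and 3'.
Intended log window:
  3: fold_scores: scanning 6 entries
  4: leaving fold_scores with -5
  5: stage values: -5 and 3
  6: level 3, partial 0
Execution walk:
  fold_scores([9, 6, 7, -5, -4, 1]) -> -5  [called from rank_cells, line 18]
  rate_window(0, 15) -> 15  [called from rate_window, line 5]
  rate_window(1, 14) -> 15  [called from rate_window, line 5]
  rate_window(2, 12) -> 15  [called from rate_window, line 5]
  rate_window(3, 9) -> 15  [called from rate_window, line 5]
  rate_window(4, 5) -> 15  [called from rate_window, line 5]
  rate_window(5, 0) -> 15  [called from rank_cells, line 21]
  rank_cells([9, 6, 7, -5, -4, 1]) -> 15  [called from main, line 36]
  verify_load(15, 2) -> 9  [called from main, line 38]
Log line origins:
  1 — main, line 35
  2 — rank_cells, line 17
  3 — fold_scores, line 8
  4 — fold_scores, line 13
  5 — rank_cells, line 20
  6-10 — rate_window, line 4
  11 — main, line 37
  12 — verify_load, line 24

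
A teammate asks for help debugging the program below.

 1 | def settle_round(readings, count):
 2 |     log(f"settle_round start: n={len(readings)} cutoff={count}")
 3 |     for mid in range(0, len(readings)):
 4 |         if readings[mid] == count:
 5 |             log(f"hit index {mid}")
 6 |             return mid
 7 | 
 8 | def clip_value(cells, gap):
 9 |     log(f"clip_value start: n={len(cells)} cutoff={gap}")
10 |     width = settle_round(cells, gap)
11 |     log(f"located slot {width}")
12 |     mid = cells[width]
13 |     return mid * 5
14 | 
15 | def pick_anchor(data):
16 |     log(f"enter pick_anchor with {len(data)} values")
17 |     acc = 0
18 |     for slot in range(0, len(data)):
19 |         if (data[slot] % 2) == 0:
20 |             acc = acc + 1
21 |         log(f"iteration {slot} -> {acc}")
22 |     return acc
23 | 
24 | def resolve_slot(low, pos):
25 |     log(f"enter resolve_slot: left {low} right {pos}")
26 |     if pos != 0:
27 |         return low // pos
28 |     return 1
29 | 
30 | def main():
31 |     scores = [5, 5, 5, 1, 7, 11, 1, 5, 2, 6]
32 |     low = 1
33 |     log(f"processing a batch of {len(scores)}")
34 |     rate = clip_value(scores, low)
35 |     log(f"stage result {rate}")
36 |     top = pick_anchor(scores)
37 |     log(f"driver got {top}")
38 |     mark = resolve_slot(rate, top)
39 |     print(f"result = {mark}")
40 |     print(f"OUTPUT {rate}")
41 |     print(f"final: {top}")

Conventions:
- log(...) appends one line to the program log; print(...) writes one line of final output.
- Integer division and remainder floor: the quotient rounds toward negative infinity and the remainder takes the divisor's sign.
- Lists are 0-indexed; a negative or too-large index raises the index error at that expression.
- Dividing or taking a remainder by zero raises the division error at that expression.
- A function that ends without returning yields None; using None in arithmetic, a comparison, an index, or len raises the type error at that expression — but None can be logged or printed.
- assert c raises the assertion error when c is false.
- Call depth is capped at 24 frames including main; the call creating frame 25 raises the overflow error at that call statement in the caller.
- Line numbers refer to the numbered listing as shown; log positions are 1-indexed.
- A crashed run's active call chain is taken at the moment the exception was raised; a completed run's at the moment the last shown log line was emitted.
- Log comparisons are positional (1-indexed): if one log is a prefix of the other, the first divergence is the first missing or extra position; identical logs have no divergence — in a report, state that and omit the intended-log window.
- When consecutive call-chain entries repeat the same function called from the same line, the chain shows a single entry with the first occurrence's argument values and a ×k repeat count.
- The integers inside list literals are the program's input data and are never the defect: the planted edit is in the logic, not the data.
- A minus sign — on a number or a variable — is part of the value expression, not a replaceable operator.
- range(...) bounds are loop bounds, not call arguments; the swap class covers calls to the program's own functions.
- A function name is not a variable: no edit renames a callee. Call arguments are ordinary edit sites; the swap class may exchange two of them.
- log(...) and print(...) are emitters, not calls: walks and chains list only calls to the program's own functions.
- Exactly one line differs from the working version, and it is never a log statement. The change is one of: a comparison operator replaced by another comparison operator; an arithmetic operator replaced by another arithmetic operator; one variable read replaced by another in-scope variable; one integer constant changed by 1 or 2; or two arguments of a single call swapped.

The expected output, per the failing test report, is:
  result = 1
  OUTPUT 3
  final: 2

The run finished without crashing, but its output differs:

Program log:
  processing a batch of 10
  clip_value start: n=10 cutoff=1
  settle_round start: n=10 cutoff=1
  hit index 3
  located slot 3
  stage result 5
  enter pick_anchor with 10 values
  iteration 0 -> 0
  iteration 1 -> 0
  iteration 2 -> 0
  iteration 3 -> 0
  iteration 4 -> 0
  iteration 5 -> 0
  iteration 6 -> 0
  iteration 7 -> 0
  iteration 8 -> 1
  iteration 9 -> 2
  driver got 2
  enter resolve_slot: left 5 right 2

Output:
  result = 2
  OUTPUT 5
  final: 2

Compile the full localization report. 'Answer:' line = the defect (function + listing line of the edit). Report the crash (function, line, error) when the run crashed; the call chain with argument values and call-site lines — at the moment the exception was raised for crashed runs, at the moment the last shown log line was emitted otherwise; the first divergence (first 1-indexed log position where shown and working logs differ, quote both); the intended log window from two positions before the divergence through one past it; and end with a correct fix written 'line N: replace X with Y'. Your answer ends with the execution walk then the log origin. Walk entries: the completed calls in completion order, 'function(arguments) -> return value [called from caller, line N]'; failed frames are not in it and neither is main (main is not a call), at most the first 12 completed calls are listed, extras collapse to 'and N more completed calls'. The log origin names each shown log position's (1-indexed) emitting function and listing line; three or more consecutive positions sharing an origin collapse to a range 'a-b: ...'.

Answer: the defect is in clip_value at line 13.
Core observation: At log position 6 the runs split — shown 'stage result 5', but the working version logs 'stage result 3'.
Call chain: main -> resolve_slot(5, 2) (called at line 38).
First divergence: position 6 — the shown line 'stage result 5' should read 'stage result 3'.
Intended log window:
  4: hit index 3
  5: located slot 3
  6: stage result 3
  7: enter pick_anchor with 10 values
Execution walk:
  settle_round([5, 5, 5, 1, 7, 11, 1, 5, 2, 6], 1) -> 3  [called from clip_value, line 10]
  clip_value([5, 5, 5, 1, 7, 11, 1, 5, 2, 6], 1) -> 5  [called from main, line 34]
  pick_anchor([5, 5, 5, 1, 7, 11, 1, 5, 2, 6]) -> 2  [called from main, line 36]
  resolve_slot(5, 2) -> 2  [called from main, line 38]
Log origin:
  1: emitted by main (line 33)
  2: emitted by clip_value (line 9)
  3: emitted by settle_round (line 2)
  4: emitted by settle_round (line 5)
  5: emitted by clip_value (line 11)
  6: emitted by main (line 35)
  7: emitted by pick_anchor (line 16)
  8-17: emitted by pick_anchor (line 21)
  18: emitted by main (line 37)
  19: emitted by resolve_slot (line 25)
A correct fix: line 13: replace `5` with `3`.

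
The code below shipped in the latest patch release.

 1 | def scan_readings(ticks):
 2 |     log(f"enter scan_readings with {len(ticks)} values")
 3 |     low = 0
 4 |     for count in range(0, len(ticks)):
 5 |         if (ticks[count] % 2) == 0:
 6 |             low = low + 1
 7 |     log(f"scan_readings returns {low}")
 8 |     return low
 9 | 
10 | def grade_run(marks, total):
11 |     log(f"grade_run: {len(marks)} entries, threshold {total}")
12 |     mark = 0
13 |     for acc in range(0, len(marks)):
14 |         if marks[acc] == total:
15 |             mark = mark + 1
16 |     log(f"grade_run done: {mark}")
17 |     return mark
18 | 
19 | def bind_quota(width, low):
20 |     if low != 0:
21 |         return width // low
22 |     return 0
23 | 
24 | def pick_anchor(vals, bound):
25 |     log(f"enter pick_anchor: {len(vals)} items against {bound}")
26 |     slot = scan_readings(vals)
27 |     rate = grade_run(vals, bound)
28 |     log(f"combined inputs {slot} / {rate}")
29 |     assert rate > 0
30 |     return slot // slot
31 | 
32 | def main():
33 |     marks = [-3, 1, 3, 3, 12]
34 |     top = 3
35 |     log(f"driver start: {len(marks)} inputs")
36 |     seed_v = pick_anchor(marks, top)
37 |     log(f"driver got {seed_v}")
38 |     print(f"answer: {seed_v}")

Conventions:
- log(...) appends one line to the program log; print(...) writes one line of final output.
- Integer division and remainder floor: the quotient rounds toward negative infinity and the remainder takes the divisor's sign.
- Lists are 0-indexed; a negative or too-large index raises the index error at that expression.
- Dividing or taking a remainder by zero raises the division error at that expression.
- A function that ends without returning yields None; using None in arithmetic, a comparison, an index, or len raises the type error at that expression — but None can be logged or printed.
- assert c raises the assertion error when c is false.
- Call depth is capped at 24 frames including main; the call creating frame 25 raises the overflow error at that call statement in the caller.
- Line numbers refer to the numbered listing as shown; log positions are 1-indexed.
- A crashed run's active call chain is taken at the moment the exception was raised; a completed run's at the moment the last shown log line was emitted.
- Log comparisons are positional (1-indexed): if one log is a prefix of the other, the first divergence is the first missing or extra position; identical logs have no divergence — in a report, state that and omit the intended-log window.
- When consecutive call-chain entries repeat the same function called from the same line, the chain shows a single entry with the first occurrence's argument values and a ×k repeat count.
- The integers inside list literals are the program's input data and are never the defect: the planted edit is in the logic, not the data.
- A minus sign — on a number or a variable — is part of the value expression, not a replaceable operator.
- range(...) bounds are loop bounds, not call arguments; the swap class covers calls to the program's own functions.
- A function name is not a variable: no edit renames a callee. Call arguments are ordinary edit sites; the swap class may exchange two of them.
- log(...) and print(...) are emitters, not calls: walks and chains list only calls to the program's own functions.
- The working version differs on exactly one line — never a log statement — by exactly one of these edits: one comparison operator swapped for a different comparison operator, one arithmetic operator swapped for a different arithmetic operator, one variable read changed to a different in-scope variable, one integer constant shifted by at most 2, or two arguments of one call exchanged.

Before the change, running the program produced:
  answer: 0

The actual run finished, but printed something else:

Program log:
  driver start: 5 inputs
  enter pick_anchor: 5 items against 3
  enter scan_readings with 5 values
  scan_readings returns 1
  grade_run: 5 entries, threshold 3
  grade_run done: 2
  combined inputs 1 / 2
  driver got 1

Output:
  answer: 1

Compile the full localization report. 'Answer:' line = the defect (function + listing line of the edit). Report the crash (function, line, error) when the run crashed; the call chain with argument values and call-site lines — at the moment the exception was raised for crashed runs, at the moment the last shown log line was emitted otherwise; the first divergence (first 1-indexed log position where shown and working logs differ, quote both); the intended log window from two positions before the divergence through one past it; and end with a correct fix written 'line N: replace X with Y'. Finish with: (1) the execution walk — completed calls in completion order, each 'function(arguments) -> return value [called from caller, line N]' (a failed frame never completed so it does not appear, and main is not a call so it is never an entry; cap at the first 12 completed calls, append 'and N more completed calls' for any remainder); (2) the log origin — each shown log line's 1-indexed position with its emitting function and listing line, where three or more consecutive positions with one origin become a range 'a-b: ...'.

Answer: the defect is in pick_anchor at line 30.
Core observation: Everything matches until log position 8, which reads 'driver got 1' in place of 'driver got 0'.
Call chain: main.
First divergence: at position 8 the run shows 'driver got 1' where the working version logs 'driver got 0'.
Intended log window:
  6: grade_run done: 2
  7: combined inputs 1 / 2
  8: driver got 0
Execution walk:
  scan_readings([-3, 1, 3, 3, 12]) -> 1  [called from pick_anchor, line 26]
  grade_run([-3, 1, 3, 3, 12], 3) -> 2  [called from pick_anchor, line 27]
  pick_anchor([-3, 1, 3, 3, 12], 3) -> 1  [called from main, line 36]
Origin of each log line:
  1 — main, line 35
  2 — pick_anchor, line 25
  3 — scan_readings, line 2
  4 — scan_readings, line 7
  5 — grade_run, line 11
  6 — grade_run, line 16
  7 — pick_anchor, line 28
  8 — main, line 37
A correct fix: line 30: replace `slot // slot` with `slot // rate`.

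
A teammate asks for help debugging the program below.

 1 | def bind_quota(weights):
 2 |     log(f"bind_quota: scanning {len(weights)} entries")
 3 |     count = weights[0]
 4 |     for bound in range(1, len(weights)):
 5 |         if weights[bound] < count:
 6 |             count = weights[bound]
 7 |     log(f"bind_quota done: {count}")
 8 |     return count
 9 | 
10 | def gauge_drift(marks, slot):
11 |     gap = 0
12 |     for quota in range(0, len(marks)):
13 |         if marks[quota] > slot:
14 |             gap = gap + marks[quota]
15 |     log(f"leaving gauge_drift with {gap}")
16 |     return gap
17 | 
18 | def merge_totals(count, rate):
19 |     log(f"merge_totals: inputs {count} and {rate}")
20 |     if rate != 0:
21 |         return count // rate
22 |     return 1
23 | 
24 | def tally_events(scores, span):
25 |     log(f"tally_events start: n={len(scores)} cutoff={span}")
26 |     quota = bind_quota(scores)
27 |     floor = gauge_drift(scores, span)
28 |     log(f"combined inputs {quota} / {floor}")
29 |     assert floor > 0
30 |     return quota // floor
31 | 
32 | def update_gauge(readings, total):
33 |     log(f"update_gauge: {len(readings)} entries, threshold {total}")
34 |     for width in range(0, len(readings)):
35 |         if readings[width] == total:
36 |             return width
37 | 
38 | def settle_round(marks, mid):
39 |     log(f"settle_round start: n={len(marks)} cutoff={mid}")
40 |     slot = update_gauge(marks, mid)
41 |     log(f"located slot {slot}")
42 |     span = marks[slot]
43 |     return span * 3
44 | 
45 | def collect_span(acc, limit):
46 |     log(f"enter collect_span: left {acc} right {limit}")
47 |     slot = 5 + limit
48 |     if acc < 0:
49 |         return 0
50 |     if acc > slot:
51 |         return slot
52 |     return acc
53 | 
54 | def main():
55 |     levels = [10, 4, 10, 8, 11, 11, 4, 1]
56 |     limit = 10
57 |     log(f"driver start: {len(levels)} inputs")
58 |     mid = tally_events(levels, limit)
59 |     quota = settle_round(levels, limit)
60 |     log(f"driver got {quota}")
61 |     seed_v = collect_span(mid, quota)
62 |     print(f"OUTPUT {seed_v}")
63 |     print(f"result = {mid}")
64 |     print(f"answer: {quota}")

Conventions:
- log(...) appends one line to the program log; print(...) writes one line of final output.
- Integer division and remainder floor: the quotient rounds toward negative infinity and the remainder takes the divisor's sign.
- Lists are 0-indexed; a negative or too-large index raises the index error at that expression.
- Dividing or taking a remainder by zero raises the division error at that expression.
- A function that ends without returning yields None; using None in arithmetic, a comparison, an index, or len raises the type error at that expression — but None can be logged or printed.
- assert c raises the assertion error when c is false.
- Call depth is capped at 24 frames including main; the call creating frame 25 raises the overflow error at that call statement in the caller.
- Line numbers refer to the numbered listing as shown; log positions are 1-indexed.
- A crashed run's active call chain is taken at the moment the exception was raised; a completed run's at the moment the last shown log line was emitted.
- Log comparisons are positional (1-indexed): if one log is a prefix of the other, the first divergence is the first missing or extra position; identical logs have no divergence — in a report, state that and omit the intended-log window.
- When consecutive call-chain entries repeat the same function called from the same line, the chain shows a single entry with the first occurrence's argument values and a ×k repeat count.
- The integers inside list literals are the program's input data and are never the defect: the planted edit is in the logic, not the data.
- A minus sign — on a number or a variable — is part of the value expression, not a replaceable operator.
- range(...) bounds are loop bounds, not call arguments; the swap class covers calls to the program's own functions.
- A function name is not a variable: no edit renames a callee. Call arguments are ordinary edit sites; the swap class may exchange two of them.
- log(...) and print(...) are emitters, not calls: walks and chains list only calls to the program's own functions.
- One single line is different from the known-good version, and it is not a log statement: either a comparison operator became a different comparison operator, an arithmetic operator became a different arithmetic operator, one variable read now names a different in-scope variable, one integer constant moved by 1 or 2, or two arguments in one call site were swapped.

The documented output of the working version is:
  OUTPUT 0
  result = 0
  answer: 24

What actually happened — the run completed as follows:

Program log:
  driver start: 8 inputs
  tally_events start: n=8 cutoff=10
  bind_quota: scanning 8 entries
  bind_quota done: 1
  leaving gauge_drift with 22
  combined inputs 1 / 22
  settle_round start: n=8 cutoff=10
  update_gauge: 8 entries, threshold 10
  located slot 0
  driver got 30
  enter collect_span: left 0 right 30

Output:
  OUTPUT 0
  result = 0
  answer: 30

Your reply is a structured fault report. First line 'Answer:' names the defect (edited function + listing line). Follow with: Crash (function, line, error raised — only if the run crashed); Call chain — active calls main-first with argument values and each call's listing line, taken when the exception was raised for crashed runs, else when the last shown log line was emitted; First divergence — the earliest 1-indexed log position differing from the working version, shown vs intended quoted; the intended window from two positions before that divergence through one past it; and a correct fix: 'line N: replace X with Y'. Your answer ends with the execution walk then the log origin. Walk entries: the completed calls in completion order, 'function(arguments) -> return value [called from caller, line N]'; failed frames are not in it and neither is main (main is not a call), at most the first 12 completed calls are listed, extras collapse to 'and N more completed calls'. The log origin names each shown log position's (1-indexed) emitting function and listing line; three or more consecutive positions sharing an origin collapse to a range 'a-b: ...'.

Answer: the defect is in main at line 56.
Core observation: Everything matches until log position 2, which reads 'tally_events start: n=8 cutoff=10' in place of 'tally_events start: n=8 cutoff=8'.
Call chain: main -> collect_span(0, 30) (called at line 61).
First divergence: at position 2 the run shows 'tally_events start: n=8 cutoff=10' where the working version logs 'tally_events start: n=8 cutoff=8'.
Intended log window:
  1: driver start: 8 inputs
  2: tally_events start: n=8 cutoff=8
  3: bind_quota: scanning 8 entries
Execution walk:
  bind_quota([10, 4, 10, 8, 11, 11, 4, 1]) -> 1  [called from tally_events, line 26]
  gauge_drift([10, 4, 10, 8, 11, 11, 4, 1], 10) -> 22  [called from tally_events, line 27]
  tally_events([10, 4, 10, 8, 11, 11, 4, 1], 10) -> 0  [called from main, line 58]
  update_gauge([10, 4, 10, 8, 11, 11, 4, 1], 10) -> 0  [called from settle_round, line 40]
  settle_round([10, 4, 10, 8, 11, 11, 4, 1], 10) -> 30  [called from main, line 59]
  collect_span(0, 30) -> 0  [called from main, line 61]
Log line origins:
  1: from main, line 57
  2: from tally_events, line 25
  3: from bind_quota, line 2
  4: from bind_quota, line 7
  5: from gauge_drift, line 15
  6: from tally_events, line 28
  7: from settle_round, line 39
  8: from update_gauge, line 33
  9: from settle_round, line 41
  10: from main, line 60
  11: from collect_span, line 46
A correct fix: line 56: replace `10` with `8`.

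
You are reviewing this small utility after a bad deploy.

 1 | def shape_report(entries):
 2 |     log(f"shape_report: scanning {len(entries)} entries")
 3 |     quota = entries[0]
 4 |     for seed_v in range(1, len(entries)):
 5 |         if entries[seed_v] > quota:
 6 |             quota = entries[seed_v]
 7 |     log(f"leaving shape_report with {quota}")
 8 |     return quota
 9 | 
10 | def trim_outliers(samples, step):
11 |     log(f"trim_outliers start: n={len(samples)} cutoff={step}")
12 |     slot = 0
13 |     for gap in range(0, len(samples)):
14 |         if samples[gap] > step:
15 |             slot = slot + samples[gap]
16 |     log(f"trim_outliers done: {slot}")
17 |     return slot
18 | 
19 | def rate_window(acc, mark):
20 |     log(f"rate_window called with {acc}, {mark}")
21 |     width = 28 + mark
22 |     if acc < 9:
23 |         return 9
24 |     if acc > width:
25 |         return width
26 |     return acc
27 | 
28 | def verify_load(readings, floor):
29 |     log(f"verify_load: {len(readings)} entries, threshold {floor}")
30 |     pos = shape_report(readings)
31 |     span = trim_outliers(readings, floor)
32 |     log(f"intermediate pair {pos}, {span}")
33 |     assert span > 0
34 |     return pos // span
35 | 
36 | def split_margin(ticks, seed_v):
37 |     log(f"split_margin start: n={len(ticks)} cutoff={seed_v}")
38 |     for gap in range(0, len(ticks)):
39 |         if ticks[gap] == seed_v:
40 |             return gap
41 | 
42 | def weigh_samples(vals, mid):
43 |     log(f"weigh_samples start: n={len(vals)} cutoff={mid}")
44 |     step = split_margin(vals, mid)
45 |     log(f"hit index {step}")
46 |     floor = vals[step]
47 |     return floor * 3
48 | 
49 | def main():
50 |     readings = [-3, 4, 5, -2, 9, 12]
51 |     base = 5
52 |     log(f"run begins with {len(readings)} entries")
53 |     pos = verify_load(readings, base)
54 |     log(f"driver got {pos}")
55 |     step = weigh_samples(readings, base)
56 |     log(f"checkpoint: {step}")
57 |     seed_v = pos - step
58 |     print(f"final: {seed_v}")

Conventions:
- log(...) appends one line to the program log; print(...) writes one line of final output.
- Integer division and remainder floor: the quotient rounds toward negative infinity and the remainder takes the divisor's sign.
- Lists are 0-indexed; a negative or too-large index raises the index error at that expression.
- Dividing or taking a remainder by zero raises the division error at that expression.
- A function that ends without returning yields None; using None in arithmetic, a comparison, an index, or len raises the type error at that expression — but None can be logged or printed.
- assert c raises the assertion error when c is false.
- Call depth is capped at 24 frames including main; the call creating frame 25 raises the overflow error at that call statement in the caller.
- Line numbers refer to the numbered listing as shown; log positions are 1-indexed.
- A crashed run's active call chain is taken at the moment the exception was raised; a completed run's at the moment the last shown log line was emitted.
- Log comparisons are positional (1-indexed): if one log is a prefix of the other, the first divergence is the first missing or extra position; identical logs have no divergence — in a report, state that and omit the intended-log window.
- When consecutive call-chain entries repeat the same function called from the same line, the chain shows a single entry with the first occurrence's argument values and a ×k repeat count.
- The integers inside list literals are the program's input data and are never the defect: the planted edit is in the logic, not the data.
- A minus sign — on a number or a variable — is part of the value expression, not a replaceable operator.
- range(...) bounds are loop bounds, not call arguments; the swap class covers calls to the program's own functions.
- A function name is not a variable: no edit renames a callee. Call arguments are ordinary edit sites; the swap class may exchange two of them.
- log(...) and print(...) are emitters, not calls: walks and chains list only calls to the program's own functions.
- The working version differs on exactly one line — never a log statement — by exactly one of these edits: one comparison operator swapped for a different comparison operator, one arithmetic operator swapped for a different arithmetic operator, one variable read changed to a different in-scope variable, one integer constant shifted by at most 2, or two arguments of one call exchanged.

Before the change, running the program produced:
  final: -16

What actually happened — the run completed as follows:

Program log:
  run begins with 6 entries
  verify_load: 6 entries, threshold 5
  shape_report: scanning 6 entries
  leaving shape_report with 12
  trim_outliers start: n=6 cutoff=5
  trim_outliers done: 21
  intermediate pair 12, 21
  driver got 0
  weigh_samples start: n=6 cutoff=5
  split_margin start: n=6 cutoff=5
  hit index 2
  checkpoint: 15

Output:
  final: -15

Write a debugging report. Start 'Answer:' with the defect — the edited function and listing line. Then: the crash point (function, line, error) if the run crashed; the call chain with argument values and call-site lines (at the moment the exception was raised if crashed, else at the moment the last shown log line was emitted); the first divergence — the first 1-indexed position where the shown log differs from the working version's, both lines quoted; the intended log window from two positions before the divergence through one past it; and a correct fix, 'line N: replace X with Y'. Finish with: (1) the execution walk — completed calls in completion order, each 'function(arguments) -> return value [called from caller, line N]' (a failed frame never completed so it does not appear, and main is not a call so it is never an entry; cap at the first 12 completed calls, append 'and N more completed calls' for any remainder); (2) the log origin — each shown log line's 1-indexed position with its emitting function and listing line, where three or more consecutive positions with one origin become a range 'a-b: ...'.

Answer: the defect is in shape_report at line 5.
Key observation: Everything matches until log position 4, which reads 'leaving shape_report with 12' in place of 'leaving shape_report with -3'.
Call chain: main.
First divergence: position 4 — shown 'leaving shape_report with 12', intended 'leaving shape_report with -3'.
Intended log window:
  2: verify_load: 6 entries, threshold 5
  3: shape_report: scanning 6 entries
  4: leaving shape_report with -3
  5: trim_outliers start: n=6 cutoff=5
Execution walk:
  shape_report([-3, 4, 5, -2, 9, 12]) -> 12  [called from verify_load, line 30]
  trim_outliers([-3, 4, 5, -2, 9, 12], 5) -> 21  [called from verify_load, line 31]
  verify_load([-3, 4, 5, -2, 9, 12], 5) -> 0  [called from main, line 53]
  split_margin([-3, 4, 5, -2, 9, 12], 5) -> 2  [called from weigh_samples, line 44]
  weigh_samples([-3, 4, 5, -2, 9, 12], 5) -> 15  [called from main, line 55]
Log origin:
  1: emitted by main (line 52)
  2: emitted by verify_load (line 29)
  3: emitted by shape_report (line 2)
  4: emitted by shape_report (line 7)
  5: emitted by trim_outliers (line 11)
  6: emitted by trim_outliers (line 16)
  7: emitted by verify_load (line 32)
  8: emitted by main (line 54)
  9: emitted by weigh_samples (line 43)
  10: emitted by split_margin (line 37)
  11: emitted by weigh_samples (line 45)
  12: emitted by main (line 56)
A correct fix: line 5: replace `>` with `<`.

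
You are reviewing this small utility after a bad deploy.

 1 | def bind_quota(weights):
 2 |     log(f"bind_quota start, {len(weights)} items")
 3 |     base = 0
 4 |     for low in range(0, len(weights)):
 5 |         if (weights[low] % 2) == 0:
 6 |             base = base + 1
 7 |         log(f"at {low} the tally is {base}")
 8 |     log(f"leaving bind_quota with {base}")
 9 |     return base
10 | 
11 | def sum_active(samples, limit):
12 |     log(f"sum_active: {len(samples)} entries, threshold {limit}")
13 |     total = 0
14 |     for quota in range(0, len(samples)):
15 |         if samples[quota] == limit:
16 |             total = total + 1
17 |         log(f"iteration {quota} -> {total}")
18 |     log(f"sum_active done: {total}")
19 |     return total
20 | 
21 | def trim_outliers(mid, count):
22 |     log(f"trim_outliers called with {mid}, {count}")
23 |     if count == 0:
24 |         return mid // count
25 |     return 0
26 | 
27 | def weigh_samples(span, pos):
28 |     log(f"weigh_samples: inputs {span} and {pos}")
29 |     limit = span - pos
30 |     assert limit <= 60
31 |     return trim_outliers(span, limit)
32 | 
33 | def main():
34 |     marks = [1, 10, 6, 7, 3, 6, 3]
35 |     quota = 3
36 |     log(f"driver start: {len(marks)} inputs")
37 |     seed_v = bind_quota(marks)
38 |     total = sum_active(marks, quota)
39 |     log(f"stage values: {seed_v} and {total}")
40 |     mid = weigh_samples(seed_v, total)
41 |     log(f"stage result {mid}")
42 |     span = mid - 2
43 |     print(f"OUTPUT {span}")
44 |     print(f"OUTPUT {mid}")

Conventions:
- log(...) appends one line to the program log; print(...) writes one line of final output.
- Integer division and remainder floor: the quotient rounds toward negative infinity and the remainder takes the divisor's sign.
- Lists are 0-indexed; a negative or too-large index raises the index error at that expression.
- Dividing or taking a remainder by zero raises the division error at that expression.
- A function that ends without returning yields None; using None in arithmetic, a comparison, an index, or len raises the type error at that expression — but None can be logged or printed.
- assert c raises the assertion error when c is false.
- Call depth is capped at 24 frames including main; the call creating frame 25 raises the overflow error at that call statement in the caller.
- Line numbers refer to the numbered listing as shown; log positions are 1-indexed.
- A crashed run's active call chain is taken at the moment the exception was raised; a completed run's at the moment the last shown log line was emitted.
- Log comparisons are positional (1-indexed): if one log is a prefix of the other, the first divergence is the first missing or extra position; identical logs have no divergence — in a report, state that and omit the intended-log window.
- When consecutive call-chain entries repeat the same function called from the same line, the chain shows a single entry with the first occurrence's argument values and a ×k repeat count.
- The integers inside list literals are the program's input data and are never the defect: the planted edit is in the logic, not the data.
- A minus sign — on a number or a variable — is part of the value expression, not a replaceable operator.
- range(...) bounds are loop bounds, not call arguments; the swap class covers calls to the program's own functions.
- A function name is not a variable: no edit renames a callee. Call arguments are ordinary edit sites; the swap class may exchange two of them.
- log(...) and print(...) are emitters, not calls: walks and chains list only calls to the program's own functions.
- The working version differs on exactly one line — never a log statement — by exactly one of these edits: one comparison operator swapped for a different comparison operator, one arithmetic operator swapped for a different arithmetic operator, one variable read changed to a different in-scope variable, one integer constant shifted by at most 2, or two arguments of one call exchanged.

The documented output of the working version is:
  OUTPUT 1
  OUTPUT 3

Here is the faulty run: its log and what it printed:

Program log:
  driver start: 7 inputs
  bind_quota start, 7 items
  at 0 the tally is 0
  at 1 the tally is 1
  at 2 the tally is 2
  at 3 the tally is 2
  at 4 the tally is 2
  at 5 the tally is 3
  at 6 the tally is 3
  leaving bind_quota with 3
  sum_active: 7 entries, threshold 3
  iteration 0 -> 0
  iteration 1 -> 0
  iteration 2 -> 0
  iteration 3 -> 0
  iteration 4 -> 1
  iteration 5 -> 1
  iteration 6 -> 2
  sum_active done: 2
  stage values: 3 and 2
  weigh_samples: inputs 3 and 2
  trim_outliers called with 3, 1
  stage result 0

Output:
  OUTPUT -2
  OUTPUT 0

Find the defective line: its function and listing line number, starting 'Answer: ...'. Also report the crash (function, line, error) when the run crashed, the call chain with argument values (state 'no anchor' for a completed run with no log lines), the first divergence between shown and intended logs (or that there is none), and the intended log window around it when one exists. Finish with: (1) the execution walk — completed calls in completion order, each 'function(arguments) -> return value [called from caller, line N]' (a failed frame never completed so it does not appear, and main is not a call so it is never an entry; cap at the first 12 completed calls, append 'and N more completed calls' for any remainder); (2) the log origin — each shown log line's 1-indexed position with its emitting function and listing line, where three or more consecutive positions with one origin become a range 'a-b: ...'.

Answer: the defect is in trim_outliers at line 23.
Key observation: Log line 23 is where behavior first shows: 'stage result 0' appears instead of 'stage result 3'.
Call chain: main.
First divergence: position 23; shown 'stage result 0' vs intended 'stage result 3'.
Intended log window:
  21: weigh_samples: inputs 3 and 2
  22: trim_outliers called with 3, 1
  23: stage result 3
Execution walk:
  bind_quota([1, 10, 6, 7, 3, 6, 3]) -> 3  [called from main, line 37]
  sum_active([1, 10, 6, 7, 3, 6, 3], 3) -> 2  [called from main, line 38]
  trim_outliers(3, 1) -> 0  [called from weigh_samples, line 31]
  weigh_samples(3, 2) -> 0  [called from main, line 40]
Log origin:
  1: from main, line 36
  2: from bind_quota, line 2
  3-9: from bind_quota, line 7
  10: from bind_quota, line 8
  11: from sum_active, line 12
  12-18: from sum_active, line 17
  19: from sum_active, line 18
  20: from main, line 39
  21: from weigh_samples, line 28
  22: from trim_outliers, line 22
  23: from main, line 41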